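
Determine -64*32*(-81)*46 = 7630848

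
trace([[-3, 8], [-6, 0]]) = diagonal: (-3) + 0
= -3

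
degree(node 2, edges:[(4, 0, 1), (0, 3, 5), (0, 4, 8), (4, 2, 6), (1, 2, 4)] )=incident: (4,2), (1,2)
= 2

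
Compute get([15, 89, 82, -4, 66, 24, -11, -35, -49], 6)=-11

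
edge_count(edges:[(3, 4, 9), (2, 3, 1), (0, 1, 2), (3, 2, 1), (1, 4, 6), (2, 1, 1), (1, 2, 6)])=7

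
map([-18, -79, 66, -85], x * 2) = -18*2=-36, -79*2=-158, 66*2=132, -85*2=-170
= [-36, -158, 132, -170]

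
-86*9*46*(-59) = 2100636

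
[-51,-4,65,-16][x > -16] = keep x where x > -16: -51✗, -4✓, 65✓, -16✗
= [-4, 65]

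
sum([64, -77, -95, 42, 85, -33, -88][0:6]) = -14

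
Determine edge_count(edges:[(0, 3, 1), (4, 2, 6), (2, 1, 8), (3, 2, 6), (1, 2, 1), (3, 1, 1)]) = 6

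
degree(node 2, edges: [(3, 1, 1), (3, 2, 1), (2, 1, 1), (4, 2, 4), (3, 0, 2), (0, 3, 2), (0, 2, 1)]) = incident: (3,2), (2,1), (4,2), (0,2)
= 4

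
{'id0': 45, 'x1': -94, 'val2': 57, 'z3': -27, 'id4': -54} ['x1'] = -94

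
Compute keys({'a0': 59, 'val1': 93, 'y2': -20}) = ['a0', 'val1', 'y2']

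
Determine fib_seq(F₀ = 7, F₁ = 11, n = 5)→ F_2 = F_1 + F_0 = 18
F_3 = F_2 + F_1 = 29
F_4 = F_3 + F_2 = 47
= [7, 11, 18, 29, 47]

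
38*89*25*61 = 5157550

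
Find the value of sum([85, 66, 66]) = 217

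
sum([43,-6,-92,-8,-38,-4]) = 43 + (-6) + (-92) + (-8) + (-38) + (-4)
= -105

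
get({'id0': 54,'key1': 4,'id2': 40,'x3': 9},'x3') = 9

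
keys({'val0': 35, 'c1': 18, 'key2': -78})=['val0', 'c1', 'key2']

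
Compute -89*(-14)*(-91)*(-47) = 5329142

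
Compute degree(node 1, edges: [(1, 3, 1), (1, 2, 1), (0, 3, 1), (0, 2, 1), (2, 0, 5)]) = 2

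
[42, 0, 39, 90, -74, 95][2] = 39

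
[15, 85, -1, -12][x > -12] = keep x where x > -12: 15✓, 85✓, -1✓, -12✗
= [15, 85, -1]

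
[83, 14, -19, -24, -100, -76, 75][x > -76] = keep x where x > -76: 83✓, 14✓, -19✓, -24✓, -100✗, -76✗, 75✓
= [83, 14, -19, -24, 75]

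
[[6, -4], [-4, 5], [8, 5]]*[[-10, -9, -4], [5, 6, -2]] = C[0][0] = (6)*(-10) + (-4)*(5) = -80
C[0][1] = (6)*(-9) + (-4)*(6) = -78
C[0][2] = (6)*(-4) + (-4)*(-2) = -16
C[1][0] = (-4)*(-10) + (5)*(5) = 65
C[1][1] = (-4)*(-9) + (5)*(6) = 66
C[1][2] = (-4)*(-4) + (5)*(-2) = 6
... (3 more cells)
= [[-80, -78, -16], [65, 66, 6], [-55, -42, -42]]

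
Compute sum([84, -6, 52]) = 130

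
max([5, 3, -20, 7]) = 7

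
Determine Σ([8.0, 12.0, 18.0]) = 38.0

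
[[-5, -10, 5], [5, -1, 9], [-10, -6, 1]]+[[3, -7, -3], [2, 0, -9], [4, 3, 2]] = [[-2, -17, 2], [7, -1, 0], [-6, -3, 3]]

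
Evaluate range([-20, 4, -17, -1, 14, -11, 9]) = 34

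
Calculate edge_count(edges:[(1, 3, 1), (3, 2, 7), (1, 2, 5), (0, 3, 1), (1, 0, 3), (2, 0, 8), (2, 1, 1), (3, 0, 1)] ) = 8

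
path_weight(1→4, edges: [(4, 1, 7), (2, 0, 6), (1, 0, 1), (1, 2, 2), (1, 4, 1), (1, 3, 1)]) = w(1→4)=1
= 1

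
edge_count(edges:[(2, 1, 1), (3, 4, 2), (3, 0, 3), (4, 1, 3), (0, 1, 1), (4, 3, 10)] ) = 6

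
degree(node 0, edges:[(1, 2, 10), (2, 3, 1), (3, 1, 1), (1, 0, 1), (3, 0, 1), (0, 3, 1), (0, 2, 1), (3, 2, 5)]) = incident: (1,0), (3,0), (0,3), (0,2)
= 4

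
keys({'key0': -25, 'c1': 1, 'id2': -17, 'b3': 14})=['key0', 'c1', 'id2', 'b3']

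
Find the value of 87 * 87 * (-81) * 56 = -34332984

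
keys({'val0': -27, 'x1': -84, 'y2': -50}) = ['val0', 'x1', 'y2']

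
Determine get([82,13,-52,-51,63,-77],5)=-77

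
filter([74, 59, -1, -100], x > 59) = [74]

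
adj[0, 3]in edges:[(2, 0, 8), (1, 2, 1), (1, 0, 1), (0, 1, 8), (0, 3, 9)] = 9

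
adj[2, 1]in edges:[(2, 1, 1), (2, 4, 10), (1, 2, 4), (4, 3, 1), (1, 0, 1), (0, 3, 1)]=1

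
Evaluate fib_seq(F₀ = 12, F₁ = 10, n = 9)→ [12, 10, 22, 32, 54, 86, 140, 226, 366]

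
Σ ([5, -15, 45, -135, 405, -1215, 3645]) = 5 + -15 + 45 + -135 + 405 + -1215 + 3645
= 2735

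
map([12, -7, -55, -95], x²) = [144, 49, 3025, 9025]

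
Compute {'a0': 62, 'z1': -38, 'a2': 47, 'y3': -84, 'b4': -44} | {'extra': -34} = {'a0': 62, 'z1': -38, 'a2': 47, 'y3': -84, 'b4': -44, 'extra': -34}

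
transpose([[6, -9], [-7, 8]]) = [[6, -7], [-9, 8]]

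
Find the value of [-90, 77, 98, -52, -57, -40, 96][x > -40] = keep x where x > -40: -90✗, 77✓, 98✓, -52✗, -57✗, -40✗, 96✓
= [77, 98, 96]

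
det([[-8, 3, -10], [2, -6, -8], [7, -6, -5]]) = -294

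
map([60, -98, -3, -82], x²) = [3600, 9604, 9, 6724]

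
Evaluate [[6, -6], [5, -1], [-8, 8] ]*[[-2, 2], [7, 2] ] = C[0][0] = (6)*(-2) + (-6)*(7) = -54
C[0][1] = (6)*(2) + (-6)*(2) = 0
C[1][0] = (5)*(-2) + (-1)*(7) = -17
C[1][1] = (5)*(2) + (-1)*(2) = 8
C[2][0] = (-8)*(-2) + (8)*(7) = 72
C[2][1] = (-8)*(2) + (8)*(2) = 0
= [[-54, 0], [-17, 8], [72, 0]]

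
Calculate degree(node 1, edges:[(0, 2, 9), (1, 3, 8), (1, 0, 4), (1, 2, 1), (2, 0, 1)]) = incident: (1,3), (1,0), (1,2)
= 3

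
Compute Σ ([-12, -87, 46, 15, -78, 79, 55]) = (-12) + (-87) + 46 + 15 + (-78) + 79 + 55
= 18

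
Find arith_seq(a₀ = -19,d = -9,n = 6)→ a_0 = -19 + 0*-9 = -19
a_1 = -19 + 1*-9 = -28
a_2 = -19 + 2*-9 = -37
...
= [-19, -28, -37, -46, -55, -64]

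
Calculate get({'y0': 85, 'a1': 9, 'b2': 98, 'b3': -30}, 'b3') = -30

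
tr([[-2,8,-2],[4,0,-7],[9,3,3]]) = diagonal: (-2) + 0 + 3
= 1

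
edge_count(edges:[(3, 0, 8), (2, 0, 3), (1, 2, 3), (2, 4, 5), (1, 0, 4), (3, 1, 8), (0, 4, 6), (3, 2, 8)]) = 8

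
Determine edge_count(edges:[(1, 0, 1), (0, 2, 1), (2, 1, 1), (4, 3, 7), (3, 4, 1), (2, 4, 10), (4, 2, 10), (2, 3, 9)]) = 8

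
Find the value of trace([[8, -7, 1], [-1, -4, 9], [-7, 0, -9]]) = diagonal: 8 + (-4) + (-9)
= -5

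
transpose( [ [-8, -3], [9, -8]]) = [[-8, 9], [-3, -8]]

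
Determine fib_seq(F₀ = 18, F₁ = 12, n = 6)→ [18, 12, 30, 42, 72, 114]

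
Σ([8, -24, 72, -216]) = -160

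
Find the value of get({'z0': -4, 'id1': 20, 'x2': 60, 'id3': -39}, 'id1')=20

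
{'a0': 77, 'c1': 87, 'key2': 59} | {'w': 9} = {'a0': 77, 'c1': 87, 'key2': 59, 'w': 9}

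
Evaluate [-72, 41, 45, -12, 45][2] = 45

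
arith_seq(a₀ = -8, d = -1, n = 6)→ [-8, -9, -10, -11, -12, -13]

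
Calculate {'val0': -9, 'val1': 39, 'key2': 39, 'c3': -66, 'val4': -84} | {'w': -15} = {'val0': -9, 'val1': 39, 'key2': 39, 'c3': -66, 'val4': -84, 'w': -15}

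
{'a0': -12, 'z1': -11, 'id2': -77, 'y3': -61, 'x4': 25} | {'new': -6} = {'a0': -12, 'z1': -11, 'id2': -77, 'y3': -61, 'x4': 25, 'new': -6}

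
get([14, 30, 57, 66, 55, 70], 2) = 57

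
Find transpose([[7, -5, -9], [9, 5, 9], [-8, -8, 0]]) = [[7, 9, -8], [-5, 5, -8], [-9, 9, 0]]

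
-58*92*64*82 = -28003328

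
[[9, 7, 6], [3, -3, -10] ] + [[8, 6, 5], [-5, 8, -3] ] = [[17, 13, 11], [-2, 5, -13]]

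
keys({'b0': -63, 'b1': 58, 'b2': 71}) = ['b0', 'b1', 'b2']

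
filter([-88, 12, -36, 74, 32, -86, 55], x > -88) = keep x where x > -88: -88✗, 12✓, -36✓, 74✓, 32✓, -86✓, 55✓
= [12, -36, 74, 32, -86, 55]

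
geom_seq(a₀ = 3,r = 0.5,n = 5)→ [3.0, 1.5, 0.75, 0.375, 0.1875]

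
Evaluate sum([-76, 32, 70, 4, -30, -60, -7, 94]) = 27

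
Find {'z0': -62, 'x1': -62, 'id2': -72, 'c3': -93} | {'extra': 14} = {'z0': -62, 'x1': -62, 'id2': -72, 'c3': -93, 'extra': 14}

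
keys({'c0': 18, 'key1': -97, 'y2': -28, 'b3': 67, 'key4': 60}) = ['c0', 'key1', 'y2', 'b3', 'key4']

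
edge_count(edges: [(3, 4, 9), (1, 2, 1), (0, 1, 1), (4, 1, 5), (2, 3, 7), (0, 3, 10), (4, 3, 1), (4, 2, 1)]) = 8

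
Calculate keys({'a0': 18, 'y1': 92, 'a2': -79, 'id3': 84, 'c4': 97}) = ['a0', 'y1', 'a2', 'id3', 'c4']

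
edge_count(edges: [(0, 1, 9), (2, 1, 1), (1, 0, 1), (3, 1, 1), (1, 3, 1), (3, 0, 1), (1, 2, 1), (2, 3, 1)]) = 8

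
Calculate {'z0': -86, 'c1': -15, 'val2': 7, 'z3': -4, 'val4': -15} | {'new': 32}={'z0': -86, 'c1': -15, 'val2': 7, 'z3': -4, 'val4': -15, 'new': 32}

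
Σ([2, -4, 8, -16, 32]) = 22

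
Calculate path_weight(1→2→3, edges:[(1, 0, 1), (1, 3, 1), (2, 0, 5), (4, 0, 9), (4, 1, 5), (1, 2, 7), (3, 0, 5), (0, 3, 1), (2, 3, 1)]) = w(1→2)=7 + w(2→3)=1
= 8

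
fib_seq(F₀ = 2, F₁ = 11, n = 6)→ F_2 = F_1 + F_0 = 13
F_3 = F_2 + F_1 = 24
F_4 = F_3 + F_2 = 37
...
= [2, 11, 13, 24, 37, 61]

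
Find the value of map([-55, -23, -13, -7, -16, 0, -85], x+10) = [-45, -13, -3, 3, -6, 10, -75]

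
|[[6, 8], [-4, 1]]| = (6)*(1) - (8)*(-4)
= 38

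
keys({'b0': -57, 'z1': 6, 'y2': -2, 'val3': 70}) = ['b0', 'z1', 'y2', 'val3']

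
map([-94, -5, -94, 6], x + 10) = -94+10=-84, -5+10=5, -94+10=-84, 6+10=16
= [-84, 5, -84, 16]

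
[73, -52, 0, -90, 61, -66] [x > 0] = [73, 61]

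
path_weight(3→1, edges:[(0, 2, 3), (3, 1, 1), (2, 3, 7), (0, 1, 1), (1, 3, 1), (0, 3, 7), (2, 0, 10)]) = 1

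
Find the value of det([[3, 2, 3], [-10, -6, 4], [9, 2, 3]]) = (1)*(3)*det([[-6, 4], [2, 3]]) + (-1)*(2)*det([[-10, 4], [9, 3]]) + (1)*(3)*det([[-10, -6], [9, 2]])
= -78 + 132 + 102
= 156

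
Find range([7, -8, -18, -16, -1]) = 25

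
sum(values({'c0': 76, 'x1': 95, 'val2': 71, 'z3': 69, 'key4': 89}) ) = 400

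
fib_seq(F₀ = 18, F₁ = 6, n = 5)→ [18, 6, 24, 30, 54]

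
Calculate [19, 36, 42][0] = 19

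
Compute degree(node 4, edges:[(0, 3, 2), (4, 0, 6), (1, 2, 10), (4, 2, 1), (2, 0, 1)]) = incident: (4,0), (4,2)
= 2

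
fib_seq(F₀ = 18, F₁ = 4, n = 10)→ F_2 = F_1 + F_0 = 22
F_3 = F_2 + F_1 = 26
F_4 = F_3 + F_2 = 48
...
= [18, 4, 22, 26, 48, 74, 122, 196, 318, 514]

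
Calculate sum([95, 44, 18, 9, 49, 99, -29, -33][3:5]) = 58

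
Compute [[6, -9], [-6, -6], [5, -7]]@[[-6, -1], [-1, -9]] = C[0][0] = (6)*(-6) + (-9)*(-1) = -27
C[0][1] = (6)*(-1) + (-9)*(-9) = 75
C[1][0] = (-6)*(-6) + (-6)*(-1) = 42
C[1][1] = (-6)*(-1) + (-6)*(-9) = 60
C[2][0] = (5)*(-6) + (-7)*(-1) = -23
C[2][1] = (5)*(-1) + (-7)*(-9) = 58
= [[-27, 75], [42, 60], [-23, 58]]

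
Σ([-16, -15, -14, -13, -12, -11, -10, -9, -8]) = (-16) + (-15) + (-14) + (-13) + (-12) + (-11) + (-10) + (-9) + (-8)
= -108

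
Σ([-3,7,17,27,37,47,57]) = 189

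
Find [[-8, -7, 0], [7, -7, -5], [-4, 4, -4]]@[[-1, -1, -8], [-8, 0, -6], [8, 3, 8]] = C[0][0] = (-8)*(-1) + (-7)*(-8) + (0)*(8) = 64
C[0][1] = (-8)*(-1) + (-7)*(0) + (0)*(3) = 8
C[0][2] = (-8)*(-8) + (-7)*(-6) + (0)*(8) = 106
C[1][0] = (7)*(-1) + (-7)*(-8) + (-5)*(8) = 9
C[1][1] = (7)*(-1) + (-7)*(0) + (-5)*(3) = -22
C[1][2] = (7)*(-8) + (-7)*(-6) + (-5)*(8) = -54
... (3 more cells)
= [[64, 8, 106], [9, -22, -54], [-60, -8, -24]]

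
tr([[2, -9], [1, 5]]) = 7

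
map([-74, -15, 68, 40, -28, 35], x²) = (-74)²=5476, (-15)²=225, (68)²=4624, (40)²=1600, (-28)²=784, (35)²=1225
= [5476, 225, 4624, 1600, 784, 1225]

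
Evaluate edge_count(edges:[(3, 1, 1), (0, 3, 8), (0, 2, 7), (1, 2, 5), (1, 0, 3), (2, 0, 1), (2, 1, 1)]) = 7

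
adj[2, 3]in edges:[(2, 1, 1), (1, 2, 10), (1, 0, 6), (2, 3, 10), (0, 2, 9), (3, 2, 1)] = 10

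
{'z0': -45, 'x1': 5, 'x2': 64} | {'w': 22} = {'z0': -45, 'x1': 5, 'x2': 64, 'w': 22}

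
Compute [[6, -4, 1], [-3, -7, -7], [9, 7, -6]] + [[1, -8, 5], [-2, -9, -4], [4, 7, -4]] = [[7, -12, 6], [-5, -16, -11], [13, 14, -10]]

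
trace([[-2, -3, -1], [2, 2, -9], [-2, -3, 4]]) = 4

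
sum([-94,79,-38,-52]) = (-94) + 79 + (-38) + (-52)
= -105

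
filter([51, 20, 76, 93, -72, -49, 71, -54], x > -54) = keep x where x > -54: 51✓, 20✓, 76✓, 93✓, -72✗, -49✓, 71✓, -54✗
= [51, 20, 76, 93, -49, 71]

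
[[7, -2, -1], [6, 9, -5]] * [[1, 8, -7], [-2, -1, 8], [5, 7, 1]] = [[6, 51, -66], [-37, 4, 25]]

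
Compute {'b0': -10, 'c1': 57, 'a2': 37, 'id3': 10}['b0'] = -10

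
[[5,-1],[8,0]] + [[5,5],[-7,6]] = [[10, 4], [1, 6]]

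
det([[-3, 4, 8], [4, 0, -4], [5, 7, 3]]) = (1)*(-3)*det([[0, -4], [7, 3]]) + (-1)*(4)*det([[4, -4], [5, 3]]) + (1)*(8)*det([[4, 0], [5, 7]])
= -84 + -128 + 224
= 12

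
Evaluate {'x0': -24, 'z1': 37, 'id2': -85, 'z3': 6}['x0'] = -24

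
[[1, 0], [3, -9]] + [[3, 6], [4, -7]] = [[4, 6], [7, -16]]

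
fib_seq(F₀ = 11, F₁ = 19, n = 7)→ F_2 = F_1 + F_0 = 30
F_3 = F_2 + F_1 = 49
F_4 = F_3 + F_2 = 79
...
= [11, 19, 30, 49, 79, 128, 207]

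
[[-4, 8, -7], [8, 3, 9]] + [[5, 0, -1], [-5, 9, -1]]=[[1, 8, -8], [3, 12, 8]]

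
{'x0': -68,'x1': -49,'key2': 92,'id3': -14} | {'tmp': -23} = {'x0': -68, 'x1': -49, 'key2': 92, 'id3': -14, 'tmp': -23}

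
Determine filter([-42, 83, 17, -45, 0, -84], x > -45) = [-42, 83, 17, 0]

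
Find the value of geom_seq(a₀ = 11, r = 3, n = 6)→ [11, 33, 99, 297, 891, 2673]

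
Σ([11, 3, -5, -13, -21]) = 11 + 3 + (-5) + (-13) + (-21)
= -25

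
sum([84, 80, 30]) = 84 + 80 + 30
= 194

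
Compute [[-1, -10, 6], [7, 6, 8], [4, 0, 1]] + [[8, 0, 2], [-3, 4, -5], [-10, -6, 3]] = [[7, -10, 8], [4, 10, 3], [-6, -6, 4]]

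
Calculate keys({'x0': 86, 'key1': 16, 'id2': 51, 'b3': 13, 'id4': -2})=['x0', 'key1', 'id2', 'b3', 'id4']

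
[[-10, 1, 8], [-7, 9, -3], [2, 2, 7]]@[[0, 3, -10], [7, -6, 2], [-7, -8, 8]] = [[-49, -100, 166], [84, -51, 64], [-35, -62, 40]]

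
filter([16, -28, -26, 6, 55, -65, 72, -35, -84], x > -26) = [16, 6, 55, 72]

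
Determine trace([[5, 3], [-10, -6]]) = diagonal: 5 + (-6)
= -1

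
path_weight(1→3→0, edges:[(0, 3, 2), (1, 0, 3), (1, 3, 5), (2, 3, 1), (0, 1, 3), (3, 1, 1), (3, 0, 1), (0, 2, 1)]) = 6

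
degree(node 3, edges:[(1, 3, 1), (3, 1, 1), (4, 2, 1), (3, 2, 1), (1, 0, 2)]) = incident: (1,3), (3,1), (3,2)
= 3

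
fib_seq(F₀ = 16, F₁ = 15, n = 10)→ F_2 = F_1 + F_0 = 31
F_3 = F_2 + F_1 = 46
F_4 = F_3 + F_2 = 77
...
= [16, 15, 31, 46, 77, 123, 200, 323, 523, 846]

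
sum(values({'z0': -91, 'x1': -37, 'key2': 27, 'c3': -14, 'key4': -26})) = (-91) + (-37) + 27 + (-14) + (-26)
= -141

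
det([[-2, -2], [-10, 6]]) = -32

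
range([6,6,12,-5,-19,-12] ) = 31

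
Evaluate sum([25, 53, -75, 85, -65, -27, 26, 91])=113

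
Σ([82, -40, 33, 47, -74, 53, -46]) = 55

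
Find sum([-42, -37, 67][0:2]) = slice → [-42, -37]
(-42) + (-37)
= -79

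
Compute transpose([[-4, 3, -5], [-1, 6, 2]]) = [[-4, -1], [3, 6], [-5, 2]]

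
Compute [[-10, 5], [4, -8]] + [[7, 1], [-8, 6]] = [[-3, 6], [-4, -2]]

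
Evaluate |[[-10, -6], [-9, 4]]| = -94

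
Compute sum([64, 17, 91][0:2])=81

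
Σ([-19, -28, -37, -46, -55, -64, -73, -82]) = -404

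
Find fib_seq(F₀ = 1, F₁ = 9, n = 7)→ F_2 = F_1 + F_0 = 10
F_3 = F_2 + F_1 = 19
F_4 = F_3 + F_2 = 29
...
= [1, 9, 10, 19, 29, 48, 77]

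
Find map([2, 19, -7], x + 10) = 2+10=12, 19+10=29, -7+10=3
= [12, 29, 3]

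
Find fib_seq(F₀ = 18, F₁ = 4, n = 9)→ F_2 = F_1 + F_0 = 22
F_3 = F_2 + F_1 = 26
F_4 = F_3 + F_2 = 48
...
= [18, 4, 22, 26, 48, 74, 122, 196, 318]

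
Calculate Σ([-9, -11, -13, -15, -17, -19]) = (-9) + (-11) + (-13) + (-15) + (-17) + (-19)
= -84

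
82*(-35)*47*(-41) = 5530490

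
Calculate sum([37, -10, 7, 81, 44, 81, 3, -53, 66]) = 256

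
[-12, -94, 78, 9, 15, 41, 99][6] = 99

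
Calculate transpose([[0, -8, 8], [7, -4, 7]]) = [[0, 7], [-8, -4], [8, 7]]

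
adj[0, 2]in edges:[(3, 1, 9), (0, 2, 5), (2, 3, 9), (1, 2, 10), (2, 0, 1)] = 5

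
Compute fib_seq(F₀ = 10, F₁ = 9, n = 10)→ F_2 = F_1 + F_0 = 19
F_3 = F_2 + F_1 = 28
F_4 = F_3 + F_2 = 47
...
= [10, 9, 19, 28, 47, 75, 122, 197, 319, 516]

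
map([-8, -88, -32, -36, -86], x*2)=[-16, -176, -64, -72, -172]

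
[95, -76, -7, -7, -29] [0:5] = [95, -76, -7, -7, -29]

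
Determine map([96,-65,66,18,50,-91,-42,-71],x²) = (96)²=9216, (-65)²=4225, (66)²=4356, (18)²=324, (50)²=2500, (-91)²=8281, (-42)²=1764, (-71)²=5041
= [9216, 4225, 4356, 324, 2500, 8281, 1764, 5041]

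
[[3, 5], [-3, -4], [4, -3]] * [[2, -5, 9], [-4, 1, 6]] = [[-14, -10, 57], [10, 11, -51], [20, -23, 18]]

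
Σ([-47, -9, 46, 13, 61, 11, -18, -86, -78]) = (-47) + (-9) + 46 + 13 + 61 + 11 + (-18) + (-86) + (-78)
= -107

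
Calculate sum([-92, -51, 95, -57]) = (-92) + (-51) + 95 + (-57)
= -105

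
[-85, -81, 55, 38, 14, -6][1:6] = [-81, 55, 38, 14, -6]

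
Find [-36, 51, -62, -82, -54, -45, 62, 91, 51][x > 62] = [91]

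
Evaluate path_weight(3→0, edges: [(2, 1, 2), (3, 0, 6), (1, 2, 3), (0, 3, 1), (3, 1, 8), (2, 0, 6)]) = 6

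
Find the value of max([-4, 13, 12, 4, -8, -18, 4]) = 13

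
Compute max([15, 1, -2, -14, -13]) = 15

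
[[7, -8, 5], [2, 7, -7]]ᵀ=[[7, 2], [-8, 7], [5, -7]]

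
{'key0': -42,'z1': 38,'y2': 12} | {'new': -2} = {'key0': -42, 'z1': 38, 'y2': 12, 'new': -2}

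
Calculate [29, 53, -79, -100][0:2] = [29, 53]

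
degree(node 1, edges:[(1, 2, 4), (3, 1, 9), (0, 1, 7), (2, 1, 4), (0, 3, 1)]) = incident: (1,2), (3,1), (0,1), (2,1)
= 4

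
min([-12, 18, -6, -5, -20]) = -20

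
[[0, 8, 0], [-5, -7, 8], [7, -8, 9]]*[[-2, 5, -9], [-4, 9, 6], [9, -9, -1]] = C[0][0] = (0)*(-2) + (8)*(-4) + (0)*(9) = -32
C[0][1] = (0)*(5) + (8)*(9) + (0)*(-9) = 72
C[0][2] = (0)*(-9) + (8)*(6) + (0)*(-1) = 48
C[1][0] = (-5)*(-2) + (-7)*(-4) + (8)*(9) = 110
C[1][1] = (-5)*(5) + (-7)*(9) + (8)*(-9) = -160
C[1][2] = (-5)*(-9) + (-7)*(6) + (8)*(-1) = -5
... (3 more cells)
= [[-32, 72, 48], [110, -160, -5], [99, -118, -120]]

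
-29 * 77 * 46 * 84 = -8628312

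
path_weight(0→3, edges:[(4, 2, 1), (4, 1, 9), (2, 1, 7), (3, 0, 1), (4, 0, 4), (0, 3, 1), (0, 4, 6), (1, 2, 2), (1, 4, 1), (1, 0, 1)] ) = w(0→3)=1
= 1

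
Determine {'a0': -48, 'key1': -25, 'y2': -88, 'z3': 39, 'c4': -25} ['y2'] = -88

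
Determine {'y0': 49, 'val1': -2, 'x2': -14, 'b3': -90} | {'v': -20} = {'y0': 49, 'val1': -2, 'x2': -14, 'b3': -90, 'v': -20}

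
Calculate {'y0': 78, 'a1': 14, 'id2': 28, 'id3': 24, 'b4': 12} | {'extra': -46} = {'y0': 78, 'a1': 14, 'id2': 28, 'id3': 24, 'b4': 12, 'extra': -46}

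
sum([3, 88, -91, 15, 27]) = 3 + 88 + (-91) + 15 + 27
= 42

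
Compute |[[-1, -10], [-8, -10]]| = (-1)*(-10) - (-10)*(-8)
= -70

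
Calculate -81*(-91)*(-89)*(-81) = 53137539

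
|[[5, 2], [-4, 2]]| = 18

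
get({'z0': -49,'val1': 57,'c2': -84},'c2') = -84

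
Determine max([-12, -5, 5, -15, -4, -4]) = 5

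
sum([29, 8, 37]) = 74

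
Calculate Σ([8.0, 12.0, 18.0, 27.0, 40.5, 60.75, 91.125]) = 257.375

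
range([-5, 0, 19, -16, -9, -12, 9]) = 35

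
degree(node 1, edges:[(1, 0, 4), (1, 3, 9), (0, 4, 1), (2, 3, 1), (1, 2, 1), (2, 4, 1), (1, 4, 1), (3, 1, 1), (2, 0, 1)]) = 5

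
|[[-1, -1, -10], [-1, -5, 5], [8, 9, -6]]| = (1)*(-1)*det([[-5, 5], [9, -6]]) + (-1)*(-1)*det([[-1, 5], [8, -6]]) + (1)*(-10)*det([[-1, -5], [8, 9]])
= 15 + -34 + -310
= -329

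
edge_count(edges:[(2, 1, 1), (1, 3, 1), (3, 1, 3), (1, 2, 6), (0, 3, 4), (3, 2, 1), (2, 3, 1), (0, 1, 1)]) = 8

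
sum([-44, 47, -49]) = (-44) + 47 + (-49)
= -46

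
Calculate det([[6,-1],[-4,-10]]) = (6)*(-10) - (-1)*(-4)
= -64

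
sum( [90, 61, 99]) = 250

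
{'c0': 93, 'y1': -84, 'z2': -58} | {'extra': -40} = {'c0': 93, 'y1': -84, 'z2': -58, 'extra': -40}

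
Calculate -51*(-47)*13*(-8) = -249288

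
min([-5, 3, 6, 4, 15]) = -5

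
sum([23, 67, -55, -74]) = 23 + 67 + (-55) + (-74)
= -39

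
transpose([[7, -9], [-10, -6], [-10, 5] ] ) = [[7, -10, -10], [-9, -6, 5]]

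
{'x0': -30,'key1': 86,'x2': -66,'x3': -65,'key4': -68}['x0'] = -30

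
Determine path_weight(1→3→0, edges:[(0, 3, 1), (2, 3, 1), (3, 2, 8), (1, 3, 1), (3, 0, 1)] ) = w(1→3)=1 + w(3→0)=1
= 2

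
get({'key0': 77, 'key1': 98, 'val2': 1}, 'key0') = 77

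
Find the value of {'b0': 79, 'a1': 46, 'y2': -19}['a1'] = 46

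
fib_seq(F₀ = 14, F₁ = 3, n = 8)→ F_2 = F_1 + F_0 = 17
F_3 = F_2 + F_1 = 20
F_4 = F_3 + F_2 = 37
...
= [14, 3, 17, 20, 37, 57, 94, 151]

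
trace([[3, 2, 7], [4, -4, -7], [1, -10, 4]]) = 3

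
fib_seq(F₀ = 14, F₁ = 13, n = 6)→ F_2 = F_1 + F_0 = 27
F_3 = F_2 + F_1 = 40
F_4 = F_3 + F_2 = 67
...
= [14, 13, 27, 40, 67, 107]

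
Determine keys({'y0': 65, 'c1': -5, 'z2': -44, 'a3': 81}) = ['y0', 'c1', 'z2', 'a3']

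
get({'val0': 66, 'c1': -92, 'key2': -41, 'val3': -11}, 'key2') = -41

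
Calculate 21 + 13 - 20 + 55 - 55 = 14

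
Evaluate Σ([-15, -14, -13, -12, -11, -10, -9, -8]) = (-15) + (-14) + (-13) + (-12) + (-11) + (-10) + (-9) + (-8)
= -92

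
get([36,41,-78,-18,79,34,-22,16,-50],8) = -50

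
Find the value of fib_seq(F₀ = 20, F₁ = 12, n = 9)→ [20, 12, 32, 44, 76, 120, 196, 316, 512]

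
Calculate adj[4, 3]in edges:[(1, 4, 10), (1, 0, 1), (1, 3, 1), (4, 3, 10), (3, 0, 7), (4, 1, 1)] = 10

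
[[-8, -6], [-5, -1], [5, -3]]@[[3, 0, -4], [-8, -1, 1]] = [[24, 6, 26], [-7, 1, 19], [39, 3, -23]]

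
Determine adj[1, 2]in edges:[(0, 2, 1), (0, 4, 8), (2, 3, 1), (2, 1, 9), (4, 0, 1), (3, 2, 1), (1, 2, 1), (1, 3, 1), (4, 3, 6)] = 1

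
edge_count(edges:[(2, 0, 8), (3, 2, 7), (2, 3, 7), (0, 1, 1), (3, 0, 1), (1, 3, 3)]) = 6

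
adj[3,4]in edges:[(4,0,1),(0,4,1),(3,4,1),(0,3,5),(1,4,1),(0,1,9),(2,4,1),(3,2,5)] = 1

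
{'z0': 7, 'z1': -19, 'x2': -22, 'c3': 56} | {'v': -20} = {'z0': 7, 'z1': -19, 'x2': -22, 'c3': 56, 'v': -20}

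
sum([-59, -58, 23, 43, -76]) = (-59) + (-58) + 23 + 43 + (-76)
= -127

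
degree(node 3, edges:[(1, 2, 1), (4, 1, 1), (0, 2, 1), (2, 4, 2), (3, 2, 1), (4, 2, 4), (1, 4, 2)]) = incident: (3,2)
= 1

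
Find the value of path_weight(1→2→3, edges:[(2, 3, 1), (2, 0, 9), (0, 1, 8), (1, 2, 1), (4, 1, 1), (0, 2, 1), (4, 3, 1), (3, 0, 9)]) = w(1→2)=1 + w(2→3)=1
= 2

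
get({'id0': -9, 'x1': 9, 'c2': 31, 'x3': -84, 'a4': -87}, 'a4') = -87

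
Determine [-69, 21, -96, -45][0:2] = [-69, 21]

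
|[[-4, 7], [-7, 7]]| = 21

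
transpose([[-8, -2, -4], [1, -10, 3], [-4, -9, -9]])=[[-8, 1, -4], [-2, -10, -9], [-4, 3, -9]]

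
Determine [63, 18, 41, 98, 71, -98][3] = 98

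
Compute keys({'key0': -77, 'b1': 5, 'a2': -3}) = ['key0', 'b1', 'a2']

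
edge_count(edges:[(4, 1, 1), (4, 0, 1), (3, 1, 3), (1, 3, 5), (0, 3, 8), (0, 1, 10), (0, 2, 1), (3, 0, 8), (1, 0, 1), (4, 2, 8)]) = 10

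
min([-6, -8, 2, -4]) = -8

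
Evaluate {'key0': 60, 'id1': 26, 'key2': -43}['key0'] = 60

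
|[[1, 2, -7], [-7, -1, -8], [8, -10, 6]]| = -676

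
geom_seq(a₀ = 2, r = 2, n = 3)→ a_0 = 2*2^0 = 2
a_1 = 2*2^1 = 4
a_2 = 2*2^2 = 8
= [2, 4, 8]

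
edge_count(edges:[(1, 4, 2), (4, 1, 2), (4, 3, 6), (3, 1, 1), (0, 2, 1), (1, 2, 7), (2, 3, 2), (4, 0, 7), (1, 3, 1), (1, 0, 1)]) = 10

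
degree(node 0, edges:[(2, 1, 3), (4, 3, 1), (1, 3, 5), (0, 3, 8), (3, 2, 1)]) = incident: (0,3)
= 1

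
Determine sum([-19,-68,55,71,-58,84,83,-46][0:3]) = slice → [-19, -68, 55]
(-19) + (-68) + 55
= -32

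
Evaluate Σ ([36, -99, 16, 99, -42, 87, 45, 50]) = 192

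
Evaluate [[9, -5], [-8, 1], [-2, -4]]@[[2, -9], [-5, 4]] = [[43, -101], [-21, 76], [16, 2]]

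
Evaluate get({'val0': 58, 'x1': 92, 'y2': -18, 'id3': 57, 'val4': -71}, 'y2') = -18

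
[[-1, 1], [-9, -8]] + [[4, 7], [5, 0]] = [[3, 8], [-4, -8]]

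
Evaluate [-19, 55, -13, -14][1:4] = [55, -13, -14]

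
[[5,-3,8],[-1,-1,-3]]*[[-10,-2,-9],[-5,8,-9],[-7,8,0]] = C[0][0] = (5)*(-10) + (-3)*(-5) + (8)*(-7) = -91
C[0][1] = (5)*(-2) + (-3)*(8) + (8)*(8) = 30
C[0][2] = (5)*(-9) + (-3)*(-9) + (8)*(0) = -18
C[1][0] = (-1)*(-10) + (-1)*(-5) + (-3)*(-7) = 36
C[1][1] = (-1)*(-2) + (-1)*(8) + (-3)*(8) = -30
C[1][2] = (-1)*(-9) + (-1)*(-9) + (-3)*(0) = 18
= [[-91, 30, -18], [36, -30, 18]]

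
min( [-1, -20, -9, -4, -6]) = -20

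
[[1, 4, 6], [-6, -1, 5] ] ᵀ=[[1, -6], [4, -1], [6, 5]]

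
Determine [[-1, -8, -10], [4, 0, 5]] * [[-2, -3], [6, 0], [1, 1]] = C[0][0] = (-1)*(-2) + (-8)*(6) + (-10)*(1) = -56
C[0][1] = (-1)*(-3) + (-8)*(0) + (-10)*(1) = -7
C[1][0] = (4)*(-2) + (0)*(6) + (5)*(1) = -3
C[1][1] = (4)*(-3) + (0)*(0) + (5)*(1) = -7
= [[-56, -7], [-3, -7]]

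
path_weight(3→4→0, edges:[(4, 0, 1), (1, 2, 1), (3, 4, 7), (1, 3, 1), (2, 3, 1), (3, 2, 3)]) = 8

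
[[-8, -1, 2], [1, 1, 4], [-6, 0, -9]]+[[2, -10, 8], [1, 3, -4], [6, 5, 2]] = [[-6, -11, 10], [2, 4, 0], [0, 5, -7]]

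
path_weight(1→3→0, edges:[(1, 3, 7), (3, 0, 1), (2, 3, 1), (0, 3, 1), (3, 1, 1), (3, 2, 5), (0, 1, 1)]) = w(1→3)=7 + w(3→0)=1
= 8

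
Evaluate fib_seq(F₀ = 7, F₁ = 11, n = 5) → [7, 11, 18, 29, 47]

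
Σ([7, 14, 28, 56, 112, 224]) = 7 + 14 + 28 + 56 + 112 + 224
= 441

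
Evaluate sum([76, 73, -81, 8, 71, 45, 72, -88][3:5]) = 79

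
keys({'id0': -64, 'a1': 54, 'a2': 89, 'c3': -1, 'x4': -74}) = ['id0', 'a1', 'a2', 'c3', 'x4']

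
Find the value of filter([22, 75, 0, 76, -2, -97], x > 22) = [75, 76]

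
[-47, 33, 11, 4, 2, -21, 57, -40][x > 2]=keep x where x > 2: -47✗, 33✓, 11✓, 4✓, 2✗, -21✗, 57✓, -40✗
= [33, 11, 4, 57]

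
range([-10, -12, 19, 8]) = 31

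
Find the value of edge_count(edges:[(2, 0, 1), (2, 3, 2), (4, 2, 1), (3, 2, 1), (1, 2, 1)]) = 5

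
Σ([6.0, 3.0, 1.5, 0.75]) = 6.0 + 3.0 + 1.5 + 0.75
= 11.25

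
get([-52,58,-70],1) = 58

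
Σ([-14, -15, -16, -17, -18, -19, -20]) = (-14) + (-15) + (-16) + (-17) + (-18) + (-19) + (-20)
= -119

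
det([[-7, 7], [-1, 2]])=(-7)*(2) - (7)*(-1)
= -7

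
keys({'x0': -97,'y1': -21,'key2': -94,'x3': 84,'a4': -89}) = ['x0', 'y1', 'key2', 'x3', 'a4']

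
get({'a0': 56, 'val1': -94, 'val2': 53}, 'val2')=53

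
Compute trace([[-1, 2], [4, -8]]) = -9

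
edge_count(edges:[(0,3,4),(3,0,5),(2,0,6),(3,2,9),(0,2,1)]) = 5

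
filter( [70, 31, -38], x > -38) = [70, 31]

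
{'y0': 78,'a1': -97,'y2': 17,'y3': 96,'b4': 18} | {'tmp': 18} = {'y0': 78, 'a1': -97, 'y2': 17, 'y3': 96, 'b4': 18, 'tmp': 18}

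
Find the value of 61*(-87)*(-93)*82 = 40471182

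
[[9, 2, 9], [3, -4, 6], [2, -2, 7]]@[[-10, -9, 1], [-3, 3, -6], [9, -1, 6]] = [[-15, -84, 51], [36, -45, 63], [49, -31, 56]]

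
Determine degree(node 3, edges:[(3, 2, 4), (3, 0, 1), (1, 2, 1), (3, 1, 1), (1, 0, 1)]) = incident: (3,2), (3,0), (3,1)
= 3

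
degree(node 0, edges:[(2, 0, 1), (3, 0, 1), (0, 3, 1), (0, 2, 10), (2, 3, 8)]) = 4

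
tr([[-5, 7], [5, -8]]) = diagonal: (-5) + (-8)
= -13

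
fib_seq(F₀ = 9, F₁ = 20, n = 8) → F_2 = F_1 + F_0 = 29
F_3 = F_2 + F_1 = 49
F_4 = F_3 + F_2 = 78
...
= [9, 20, 29, 49, 78, 127, 205, 332]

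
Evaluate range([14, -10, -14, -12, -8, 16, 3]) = 30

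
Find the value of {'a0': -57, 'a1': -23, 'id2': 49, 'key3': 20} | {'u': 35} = {'a0': -57, 'a1': -23, 'id2': 49, 'key3': 20, 'u': 35}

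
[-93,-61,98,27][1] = -61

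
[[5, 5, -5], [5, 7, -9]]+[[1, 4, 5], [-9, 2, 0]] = [[6, 9, 0], [-4, 9, -9]]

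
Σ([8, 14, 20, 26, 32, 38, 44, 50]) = 232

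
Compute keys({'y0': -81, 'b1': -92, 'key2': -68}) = ['y0', 'b1', 'key2']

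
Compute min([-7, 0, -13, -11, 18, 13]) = -13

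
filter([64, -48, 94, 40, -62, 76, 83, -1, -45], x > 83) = [94]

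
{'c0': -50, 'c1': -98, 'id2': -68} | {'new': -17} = {'c0': -50, 'c1': -98, 'id2': -68, 'new': -17}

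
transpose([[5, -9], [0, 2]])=[[5, 0], [-9, 2]]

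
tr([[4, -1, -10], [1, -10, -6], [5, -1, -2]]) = diagonal: 4 + (-10) + (-2)
= -8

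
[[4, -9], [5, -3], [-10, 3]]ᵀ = [[4, 5, -10], [-9, -3, 3]]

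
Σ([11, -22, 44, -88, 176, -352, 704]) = 473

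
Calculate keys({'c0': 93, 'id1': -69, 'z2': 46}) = ['c0', 'id1', 'z2']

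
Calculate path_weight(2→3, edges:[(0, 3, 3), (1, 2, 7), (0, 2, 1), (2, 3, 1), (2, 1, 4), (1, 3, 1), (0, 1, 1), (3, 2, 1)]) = w(2→3)=1
= 1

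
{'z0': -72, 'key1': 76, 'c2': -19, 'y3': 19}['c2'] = -19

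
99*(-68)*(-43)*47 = 13605372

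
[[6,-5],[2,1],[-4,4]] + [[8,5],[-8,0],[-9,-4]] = [[14, 0], [-6, 1], [-13, 0]]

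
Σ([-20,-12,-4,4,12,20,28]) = (-20) + (-12) + (-4) + 4 + 12 + 20 + 28
= 28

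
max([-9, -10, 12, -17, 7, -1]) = 12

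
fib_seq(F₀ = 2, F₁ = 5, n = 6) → [2, 5, 7, 12, 19, 31]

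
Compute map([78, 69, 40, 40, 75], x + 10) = [88, 79, 50, 50, 85]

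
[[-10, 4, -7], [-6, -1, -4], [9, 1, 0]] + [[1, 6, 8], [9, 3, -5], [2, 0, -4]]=[[-9, 10, 1], [3, 2, -9], [11, 1, -4]]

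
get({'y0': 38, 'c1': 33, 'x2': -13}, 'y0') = 38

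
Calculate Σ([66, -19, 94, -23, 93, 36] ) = 66 + (-19) + 94 + (-23) + 93 + 36
= 247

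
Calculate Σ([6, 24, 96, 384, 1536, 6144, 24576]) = 6 + 24 + 96 + 384 + 1536 + 6144 + 24576
= 32766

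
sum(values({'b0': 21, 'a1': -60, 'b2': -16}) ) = -55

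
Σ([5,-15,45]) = 35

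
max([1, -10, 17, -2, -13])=17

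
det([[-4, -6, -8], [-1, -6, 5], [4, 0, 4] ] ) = -240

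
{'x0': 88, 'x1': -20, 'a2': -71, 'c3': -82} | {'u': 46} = {'x0': 88, 'x1': -20, 'a2': -71, 'c3': -82, 'u': 46}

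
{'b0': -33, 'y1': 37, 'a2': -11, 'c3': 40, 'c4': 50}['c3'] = 40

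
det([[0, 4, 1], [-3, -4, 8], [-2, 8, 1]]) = -84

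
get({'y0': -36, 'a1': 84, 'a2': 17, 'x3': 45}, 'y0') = -36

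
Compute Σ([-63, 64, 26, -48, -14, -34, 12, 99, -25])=(-63) + 64 + 26 + (-48) + (-14) + (-34) + 12 + 99 + (-25)
= 17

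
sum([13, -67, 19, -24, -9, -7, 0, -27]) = -102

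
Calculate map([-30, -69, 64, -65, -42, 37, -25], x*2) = [-60, -138, 128, -130, -84, 74, -50]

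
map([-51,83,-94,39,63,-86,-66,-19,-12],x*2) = [-102, 166, -188, 78, 126, -172, -132, -38, -24]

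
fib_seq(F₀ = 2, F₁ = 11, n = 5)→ [2, 11, 13, 24, 37]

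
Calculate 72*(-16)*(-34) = 39168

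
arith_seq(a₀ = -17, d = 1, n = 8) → [-17, -16, -15, -14, -13, -12, -11, -10]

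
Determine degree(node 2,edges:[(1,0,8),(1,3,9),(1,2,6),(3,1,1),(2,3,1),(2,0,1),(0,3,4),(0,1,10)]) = 3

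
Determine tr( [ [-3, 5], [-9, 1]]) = -2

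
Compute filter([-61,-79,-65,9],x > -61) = [9]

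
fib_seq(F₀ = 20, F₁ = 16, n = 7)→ F_2 = F_1 + F_0 = 36
F_3 = F_2 + F_1 = 52
F_4 = F_3 + F_2 = 88
...
= [20, 16, 36, 52, 88, 140, 228]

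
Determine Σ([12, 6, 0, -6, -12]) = 12 + 6 + 0 + (-6) + (-12)
= 0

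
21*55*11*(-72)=-914760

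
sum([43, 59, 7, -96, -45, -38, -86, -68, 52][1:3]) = 66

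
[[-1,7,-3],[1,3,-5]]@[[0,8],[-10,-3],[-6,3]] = C[0][0] = (-1)*(0) + (7)*(-10) + (-3)*(-6) = -52
C[0][1] = (-1)*(8) + (7)*(-3) + (-3)*(3) = -38
C[1][0] = (1)*(0) + (3)*(-10) + (-5)*(-6) = 0
C[1][1] = (1)*(8) + (3)*(-3) + (-5)*(3) = -16
= [[-52, -38], [0, -16]]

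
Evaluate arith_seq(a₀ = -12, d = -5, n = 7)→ [-12, -17, -22, -27, -32, -37, -42]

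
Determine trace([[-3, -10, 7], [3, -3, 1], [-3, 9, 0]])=-6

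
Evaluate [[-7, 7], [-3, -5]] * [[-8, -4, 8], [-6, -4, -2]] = C[0][0] = (-7)*(-8) + (7)*(-6) = 14
C[0][1] = (-7)*(-4) + (7)*(-4) = 0
C[0][2] = (-7)*(8) + (7)*(-2) = -70
C[1][0] = (-3)*(-8) + (-5)*(-6) = 54
C[1][1] = (-3)*(-4) + (-5)*(-4) = 32
C[1][2] = (-3)*(8) + (-5)*(-2) = -14
= [[14, 0, -70], [54, 32, -14]]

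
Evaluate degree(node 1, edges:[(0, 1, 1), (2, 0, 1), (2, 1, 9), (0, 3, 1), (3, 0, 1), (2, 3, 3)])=2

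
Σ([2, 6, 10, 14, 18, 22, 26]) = 98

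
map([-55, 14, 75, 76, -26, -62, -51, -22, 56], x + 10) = [-45, 24, 85, 86, -16, -52, -41, -12, 66]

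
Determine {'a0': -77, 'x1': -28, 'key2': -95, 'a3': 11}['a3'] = 11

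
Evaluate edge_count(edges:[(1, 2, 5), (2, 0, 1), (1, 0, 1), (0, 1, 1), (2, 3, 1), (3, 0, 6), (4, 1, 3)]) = 7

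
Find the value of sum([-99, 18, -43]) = (-99) + 18 + (-43)
= -124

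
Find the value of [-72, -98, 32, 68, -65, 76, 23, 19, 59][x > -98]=keep x where x > -98: -72✓, -98✗, 32✓, 68✓, -65✓, 76✓, 23✓, 19✓, 59✓
= [-72, 32, 68, -65, 76, 23, 19, 59]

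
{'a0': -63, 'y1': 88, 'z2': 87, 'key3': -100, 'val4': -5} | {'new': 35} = {'a0': -63, 'y1': 88, 'z2': 87, 'key3': -100, 'val4': -5, 'new': 35}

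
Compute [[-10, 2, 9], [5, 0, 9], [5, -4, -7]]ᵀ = [[-10, 5, 5], [2, 0, -4], [9, 9, -7]]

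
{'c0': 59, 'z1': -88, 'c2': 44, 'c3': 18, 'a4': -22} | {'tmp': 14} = {'c0': 59, 'z1': -88, 'c2': 44, 'c3': 18, 'a4': -22, 'tmp': 14}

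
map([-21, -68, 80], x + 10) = [-11, -58, 90]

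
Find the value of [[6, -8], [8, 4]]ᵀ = [[6, 8], [-8, 4]]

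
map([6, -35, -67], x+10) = [16, -25, -57]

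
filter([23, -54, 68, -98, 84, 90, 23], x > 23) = [68, 84, 90]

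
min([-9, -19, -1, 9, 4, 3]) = -19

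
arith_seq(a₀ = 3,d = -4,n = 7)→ [3, -1, -5, -9, -13, -17, -21]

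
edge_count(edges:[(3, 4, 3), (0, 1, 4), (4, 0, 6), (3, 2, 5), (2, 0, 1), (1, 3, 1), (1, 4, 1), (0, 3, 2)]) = 8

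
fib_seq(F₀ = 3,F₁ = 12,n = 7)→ [3, 12, 15, 27, 42, 69, 111]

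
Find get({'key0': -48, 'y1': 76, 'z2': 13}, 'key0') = -48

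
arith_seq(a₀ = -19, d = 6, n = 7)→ [-19, -13, -7, -1, 5, 11, 17]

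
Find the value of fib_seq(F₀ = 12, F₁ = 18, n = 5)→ F_2 = F_1 + F_0 = 30
F_3 = F_2 + F_1 = 48
F_4 = F_3 + F_2 = 78
= [12, 18, 30, 48, 78]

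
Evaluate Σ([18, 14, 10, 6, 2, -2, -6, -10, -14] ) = 18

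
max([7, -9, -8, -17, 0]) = 7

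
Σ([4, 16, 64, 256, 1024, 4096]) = 5460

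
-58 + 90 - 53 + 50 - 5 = 24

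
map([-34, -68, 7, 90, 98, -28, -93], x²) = [1156, 4624, 49, 8100, 9604, 784, 8649]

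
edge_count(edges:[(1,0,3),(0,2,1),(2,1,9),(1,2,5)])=4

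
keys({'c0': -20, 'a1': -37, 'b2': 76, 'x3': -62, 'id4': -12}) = ['c0', 'a1', 'b2', 'x3', 'id4']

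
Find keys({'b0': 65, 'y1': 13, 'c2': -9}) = ['b0', 'y1', 'c2']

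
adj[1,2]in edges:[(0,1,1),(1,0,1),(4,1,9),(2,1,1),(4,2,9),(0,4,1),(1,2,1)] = 1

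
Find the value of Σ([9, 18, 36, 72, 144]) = 9 + 18 + 36 + 72 + 144
= 279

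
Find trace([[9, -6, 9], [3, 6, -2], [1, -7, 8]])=23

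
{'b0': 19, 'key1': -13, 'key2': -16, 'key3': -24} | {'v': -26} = {'b0': 19, 'key1': -13, 'key2': -16, 'key3': -24, 'v': -26}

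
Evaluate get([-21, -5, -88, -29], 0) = -21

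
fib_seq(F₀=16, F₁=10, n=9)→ F_2 = F_1 + F_0 = 26
F_3 = F_2 + F_1 = 36
F_4 = F_3 + F_2 = 62
...
= [16, 10, 26, 36, 62, 98, 160, 258, 418]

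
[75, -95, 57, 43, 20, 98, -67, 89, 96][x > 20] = keep x where x > 20: 75✓, -95✗, 57✓, 43✓, 20✗, 98✓, -67✗, 89✓, 96✓
= [75, 57, 43, 98, 89, 96]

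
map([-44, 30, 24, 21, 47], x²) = [1936, 900, 576, 441, 2209]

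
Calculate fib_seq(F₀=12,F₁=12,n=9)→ [12, 12, 24, 36, 60, 96, 156, 252, 408]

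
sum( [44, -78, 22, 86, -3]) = 71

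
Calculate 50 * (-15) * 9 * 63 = -425250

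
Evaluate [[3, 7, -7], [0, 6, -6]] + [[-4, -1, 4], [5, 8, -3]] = [[-1, 6, -3], [5, 14, -9]]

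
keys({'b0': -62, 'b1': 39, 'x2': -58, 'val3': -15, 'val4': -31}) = ['b0', 'b1', 'x2', 'val3', 'val4']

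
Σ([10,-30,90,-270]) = 10 + -30 + 90 + -270
= -200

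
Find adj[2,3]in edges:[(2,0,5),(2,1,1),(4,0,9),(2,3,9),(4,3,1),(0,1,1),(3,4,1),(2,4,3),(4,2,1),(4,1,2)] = 9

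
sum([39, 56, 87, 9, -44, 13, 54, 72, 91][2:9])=282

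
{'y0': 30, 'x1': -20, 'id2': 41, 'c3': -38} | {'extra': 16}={'y0': 30, 'x1': -20, 'id2': 41, 'c3': -38, 'extra': 16}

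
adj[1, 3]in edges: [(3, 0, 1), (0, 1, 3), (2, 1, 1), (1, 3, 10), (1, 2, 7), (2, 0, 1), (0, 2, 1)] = 10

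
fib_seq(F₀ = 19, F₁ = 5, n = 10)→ [19, 5, 24, 29, 53, 82, 135, 217, 352, 569]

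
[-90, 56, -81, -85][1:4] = [56, -81, -85]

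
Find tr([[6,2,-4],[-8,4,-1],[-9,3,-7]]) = 3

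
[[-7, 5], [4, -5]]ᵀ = [[-7, 4], [5, -5]]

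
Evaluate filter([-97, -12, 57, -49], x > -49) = [-12, 57]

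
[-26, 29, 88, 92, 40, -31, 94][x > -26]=[29, 88, 92, 40, 94]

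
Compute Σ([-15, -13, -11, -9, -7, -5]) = (-15) + (-13) + (-11) + (-9) + (-7) + (-5)
= -60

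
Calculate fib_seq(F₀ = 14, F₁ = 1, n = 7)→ [14, 1, 15, 16, 31, 47, 78]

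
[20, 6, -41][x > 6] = [20]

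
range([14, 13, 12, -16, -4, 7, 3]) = 30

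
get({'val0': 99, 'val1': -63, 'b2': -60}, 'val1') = -63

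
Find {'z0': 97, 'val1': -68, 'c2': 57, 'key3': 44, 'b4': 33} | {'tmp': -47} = {'z0': 97, 'val1': -68, 'c2': 57, 'key3': 44, 'b4': 33, 'tmp': -47}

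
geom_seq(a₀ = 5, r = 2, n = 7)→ [5, 10, 20, 40, 80, 160, 320]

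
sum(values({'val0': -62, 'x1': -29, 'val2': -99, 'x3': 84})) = -106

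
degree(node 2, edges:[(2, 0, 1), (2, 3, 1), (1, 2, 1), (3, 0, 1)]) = 3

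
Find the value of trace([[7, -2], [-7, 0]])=diagonal: 7 + 0
= 7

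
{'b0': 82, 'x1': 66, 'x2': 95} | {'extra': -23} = {'b0': 82, 'x1': 66, 'x2': 95, 'extra': -23}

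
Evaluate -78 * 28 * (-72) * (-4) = -628992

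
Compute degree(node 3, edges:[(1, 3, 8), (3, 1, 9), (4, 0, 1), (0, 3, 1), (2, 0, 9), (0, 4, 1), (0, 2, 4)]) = incident: (1,3), (3,1), (0,3)
= 3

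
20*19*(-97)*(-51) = 1879860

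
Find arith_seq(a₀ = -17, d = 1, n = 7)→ a_0 = -17 + 0*1 = -17
a_1 = -17 + 1*1 = -16
a_2 = -17 + 2*1 = -15
...
= [-17, -16, -15, -14, -13, -12, -11]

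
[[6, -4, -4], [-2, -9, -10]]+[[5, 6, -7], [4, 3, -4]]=[[11, 2, -11], [2, -6, -14]]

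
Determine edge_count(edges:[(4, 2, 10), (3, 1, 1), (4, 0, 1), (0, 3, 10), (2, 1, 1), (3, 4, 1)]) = 6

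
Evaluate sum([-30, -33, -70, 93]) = -40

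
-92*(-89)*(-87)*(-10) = 7123560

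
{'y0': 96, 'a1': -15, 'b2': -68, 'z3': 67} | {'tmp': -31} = {'y0': 96, 'a1': -15, 'b2': -68, 'z3': 67, 'tmp': -31}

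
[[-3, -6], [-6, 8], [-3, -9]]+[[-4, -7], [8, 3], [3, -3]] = [[-7, -13], [2, 11], [0, -12]]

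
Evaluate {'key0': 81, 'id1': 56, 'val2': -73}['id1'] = 56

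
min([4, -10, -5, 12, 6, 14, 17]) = -10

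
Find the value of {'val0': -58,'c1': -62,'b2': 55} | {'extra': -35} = {'val0': -58, 'c1': -62, 'b2': 55, 'extra': -35}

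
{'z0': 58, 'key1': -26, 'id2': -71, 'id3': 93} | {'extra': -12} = {'z0': 58, 'key1': -26, 'id2': -71, 'id3': 93, 'extra': -12}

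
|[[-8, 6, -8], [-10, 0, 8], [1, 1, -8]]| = -288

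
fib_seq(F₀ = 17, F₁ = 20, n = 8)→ F_2 = F_1 + F_0 = 37
F_3 = F_2 + F_1 = 57
F_4 = F_3 + F_2 = 94
...
= [17, 20, 37, 57, 94, 151, 245, 396]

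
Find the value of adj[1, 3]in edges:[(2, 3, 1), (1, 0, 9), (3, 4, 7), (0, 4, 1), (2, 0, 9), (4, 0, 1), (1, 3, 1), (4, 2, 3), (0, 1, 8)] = 1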